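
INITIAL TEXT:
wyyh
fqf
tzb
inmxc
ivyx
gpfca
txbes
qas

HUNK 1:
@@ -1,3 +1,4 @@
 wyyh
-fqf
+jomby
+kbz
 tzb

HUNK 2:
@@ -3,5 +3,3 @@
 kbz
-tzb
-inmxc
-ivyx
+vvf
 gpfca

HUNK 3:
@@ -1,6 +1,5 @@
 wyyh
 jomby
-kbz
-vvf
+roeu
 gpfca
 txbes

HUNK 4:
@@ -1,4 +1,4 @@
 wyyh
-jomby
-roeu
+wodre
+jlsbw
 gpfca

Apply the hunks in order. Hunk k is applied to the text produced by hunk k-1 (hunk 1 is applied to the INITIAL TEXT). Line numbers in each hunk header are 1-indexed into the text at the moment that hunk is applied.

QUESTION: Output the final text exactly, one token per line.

Hunk 1: at line 1 remove [fqf] add [jomby,kbz] -> 9 lines: wyyh jomby kbz tzb inmxc ivyx gpfca txbes qas
Hunk 2: at line 3 remove [tzb,inmxc,ivyx] add [vvf] -> 7 lines: wyyh jomby kbz vvf gpfca txbes qas
Hunk 3: at line 1 remove [kbz,vvf] add [roeu] -> 6 lines: wyyh jomby roeu gpfca txbes qas
Hunk 4: at line 1 remove [jomby,roeu] add [wodre,jlsbw] -> 6 lines: wyyh wodre jlsbw gpfca txbes qas

Answer: wyyh
wodre
jlsbw
gpfca
txbes
qas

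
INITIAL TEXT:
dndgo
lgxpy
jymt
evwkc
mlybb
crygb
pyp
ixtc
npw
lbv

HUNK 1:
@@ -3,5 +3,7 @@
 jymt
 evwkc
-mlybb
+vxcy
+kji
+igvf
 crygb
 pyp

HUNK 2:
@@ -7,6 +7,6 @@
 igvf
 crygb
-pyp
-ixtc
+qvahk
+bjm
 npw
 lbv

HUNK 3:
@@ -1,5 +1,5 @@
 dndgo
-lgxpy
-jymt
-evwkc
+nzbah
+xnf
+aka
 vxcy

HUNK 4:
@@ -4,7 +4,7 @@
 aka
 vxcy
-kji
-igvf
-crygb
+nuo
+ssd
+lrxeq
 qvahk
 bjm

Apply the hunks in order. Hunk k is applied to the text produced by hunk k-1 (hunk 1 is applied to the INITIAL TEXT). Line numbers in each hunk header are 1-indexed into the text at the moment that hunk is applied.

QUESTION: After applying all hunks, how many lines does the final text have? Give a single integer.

Answer: 12

Derivation:
Hunk 1: at line 3 remove [mlybb] add [vxcy,kji,igvf] -> 12 lines: dndgo lgxpy jymt evwkc vxcy kji igvf crygb pyp ixtc npw lbv
Hunk 2: at line 7 remove [pyp,ixtc] add [qvahk,bjm] -> 12 lines: dndgo lgxpy jymt evwkc vxcy kji igvf crygb qvahk bjm npw lbv
Hunk 3: at line 1 remove [lgxpy,jymt,evwkc] add [nzbah,xnf,aka] -> 12 lines: dndgo nzbah xnf aka vxcy kji igvf crygb qvahk bjm npw lbv
Hunk 4: at line 4 remove [kji,igvf,crygb] add [nuo,ssd,lrxeq] -> 12 lines: dndgo nzbah xnf aka vxcy nuo ssd lrxeq qvahk bjm npw lbv
Final line count: 12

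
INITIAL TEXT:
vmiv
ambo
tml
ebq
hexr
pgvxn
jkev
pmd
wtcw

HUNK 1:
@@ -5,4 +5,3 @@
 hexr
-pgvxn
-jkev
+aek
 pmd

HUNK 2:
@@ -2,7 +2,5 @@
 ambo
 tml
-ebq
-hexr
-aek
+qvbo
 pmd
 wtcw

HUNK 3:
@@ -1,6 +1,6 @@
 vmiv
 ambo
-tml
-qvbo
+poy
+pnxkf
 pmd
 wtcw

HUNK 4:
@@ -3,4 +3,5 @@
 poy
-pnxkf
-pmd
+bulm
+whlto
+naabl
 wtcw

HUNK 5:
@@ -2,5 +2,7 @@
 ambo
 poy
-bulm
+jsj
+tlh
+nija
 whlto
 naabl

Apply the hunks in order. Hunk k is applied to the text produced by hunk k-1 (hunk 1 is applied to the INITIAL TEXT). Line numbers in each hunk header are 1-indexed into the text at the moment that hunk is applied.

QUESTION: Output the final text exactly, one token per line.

Hunk 1: at line 5 remove [pgvxn,jkev] add [aek] -> 8 lines: vmiv ambo tml ebq hexr aek pmd wtcw
Hunk 2: at line 2 remove [ebq,hexr,aek] add [qvbo] -> 6 lines: vmiv ambo tml qvbo pmd wtcw
Hunk 3: at line 1 remove [tml,qvbo] add [poy,pnxkf] -> 6 lines: vmiv ambo poy pnxkf pmd wtcw
Hunk 4: at line 3 remove [pnxkf,pmd] add [bulm,whlto,naabl] -> 7 lines: vmiv ambo poy bulm whlto naabl wtcw
Hunk 5: at line 2 remove [bulm] add [jsj,tlh,nija] -> 9 lines: vmiv ambo poy jsj tlh nija whlto naabl wtcw

Answer: vmiv
ambo
poy
jsj
tlh
nija
whlto
naabl
wtcw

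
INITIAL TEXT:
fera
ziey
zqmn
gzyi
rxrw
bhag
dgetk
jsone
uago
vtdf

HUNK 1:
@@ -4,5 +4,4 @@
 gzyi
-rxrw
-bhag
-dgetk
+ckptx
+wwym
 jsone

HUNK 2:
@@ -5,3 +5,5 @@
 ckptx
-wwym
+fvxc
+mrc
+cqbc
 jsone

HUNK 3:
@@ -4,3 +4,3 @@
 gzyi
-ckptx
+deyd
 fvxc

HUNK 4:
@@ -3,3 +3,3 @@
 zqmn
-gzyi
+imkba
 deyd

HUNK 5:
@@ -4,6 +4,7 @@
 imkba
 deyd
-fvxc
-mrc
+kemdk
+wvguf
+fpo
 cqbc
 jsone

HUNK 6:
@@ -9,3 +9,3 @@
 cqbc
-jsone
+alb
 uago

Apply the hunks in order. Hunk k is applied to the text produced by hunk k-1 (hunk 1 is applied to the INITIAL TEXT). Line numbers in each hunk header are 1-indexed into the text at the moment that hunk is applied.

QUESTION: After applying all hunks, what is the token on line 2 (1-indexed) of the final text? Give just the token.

Answer: ziey

Derivation:
Hunk 1: at line 4 remove [rxrw,bhag,dgetk] add [ckptx,wwym] -> 9 lines: fera ziey zqmn gzyi ckptx wwym jsone uago vtdf
Hunk 2: at line 5 remove [wwym] add [fvxc,mrc,cqbc] -> 11 lines: fera ziey zqmn gzyi ckptx fvxc mrc cqbc jsone uago vtdf
Hunk 3: at line 4 remove [ckptx] add [deyd] -> 11 lines: fera ziey zqmn gzyi deyd fvxc mrc cqbc jsone uago vtdf
Hunk 4: at line 3 remove [gzyi] add [imkba] -> 11 lines: fera ziey zqmn imkba deyd fvxc mrc cqbc jsone uago vtdf
Hunk 5: at line 4 remove [fvxc,mrc] add [kemdk,wvguf,fpo] -> 12 lines: fera ziey zqmn imkba deyd kemdk wvguf fpo cqbc jsone uago vtdf
Hunk 6: at line 9 remove [jsone] add [alb] -> 12 lines: fera ziey zqmn imkba deyd kemdk wvguf fpo cqbc alb uago vtdf
Final line 2: ziey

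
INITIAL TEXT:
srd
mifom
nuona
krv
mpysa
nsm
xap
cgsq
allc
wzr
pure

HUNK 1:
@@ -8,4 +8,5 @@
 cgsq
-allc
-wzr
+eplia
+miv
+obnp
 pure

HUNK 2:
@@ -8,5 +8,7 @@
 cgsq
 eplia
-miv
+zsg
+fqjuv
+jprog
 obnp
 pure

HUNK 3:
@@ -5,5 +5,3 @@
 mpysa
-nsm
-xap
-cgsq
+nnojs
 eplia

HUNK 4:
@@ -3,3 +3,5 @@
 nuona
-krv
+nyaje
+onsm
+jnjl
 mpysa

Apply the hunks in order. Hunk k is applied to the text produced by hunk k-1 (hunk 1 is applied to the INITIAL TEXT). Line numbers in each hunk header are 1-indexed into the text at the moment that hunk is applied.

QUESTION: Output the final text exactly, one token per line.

Answer: srd
mifom
nuona
nyaje
onsm
jnjl
mpysa
nnojs
eplia
zsg
fqjuv
jprog
obnp
pure

Derivation:
Hunk 1: at line 8 remove [allc,wzr] add [eplia,miv,obnp] -> 12 lines: srd mifom nuona krv mpysa nsm xap cgsq eplia miv obnp pure
Hunk 2: at line 8 remove [miv] add [zsg,fqjuv,jprog] -> 14 lines: srd mifom nuona krv mpysa nsm xap cgsq eplia zsg fqjuv jprog obnp pure
Hunk 3: at line 5 remove [nsm,xap,cgsq] add [nnojs] -> 12 lines: srd mifom nuona krv mpysa nnojs eplia zsg fqjuv jprog obnp pure
Hunk 4: at line 3 remove [krv] add [nyaje,onsm,jnjl] -> 14 lines: srd mifom nuona nyaje onsm jnjl mpysa nnojs eplia zsg fqjuv jprog obnp pure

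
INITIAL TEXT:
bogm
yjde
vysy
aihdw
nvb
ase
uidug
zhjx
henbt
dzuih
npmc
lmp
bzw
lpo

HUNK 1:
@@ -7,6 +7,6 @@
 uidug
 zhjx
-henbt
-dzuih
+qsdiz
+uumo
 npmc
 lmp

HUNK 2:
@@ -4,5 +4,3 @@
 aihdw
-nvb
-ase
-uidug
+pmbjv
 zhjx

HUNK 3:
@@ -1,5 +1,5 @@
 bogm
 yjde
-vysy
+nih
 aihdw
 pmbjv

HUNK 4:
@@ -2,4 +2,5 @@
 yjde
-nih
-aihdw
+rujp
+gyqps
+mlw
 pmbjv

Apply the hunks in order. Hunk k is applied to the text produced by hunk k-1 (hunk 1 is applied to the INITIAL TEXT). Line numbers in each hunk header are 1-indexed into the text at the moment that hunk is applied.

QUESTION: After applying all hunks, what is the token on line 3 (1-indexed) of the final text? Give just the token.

Hunk 1: at line 7 remove [henbt,dzuih] add [qsdiz,uumo] -> 14 lines: bogm yjde vysy aihdw nvb ase uidug zhjx qsdiz uumo npmc lmp bzw lpo
Hunk 2: at line 4 remove [nvb,ase,uidug] add [pmbjv] -> 12 lines: bogm yjde vysy aihdw pmbjv zhjx qsdiz uumo npmc lmp bzw lpo
Hunk 3: at line 1 remove [vysy] add [nih] -> 12 lines: bogm yjde nih aihdw pmbjv zhjx qsdiz uumo npmc lmp bzw lpo
Hunk 4: at line 2 remove [nih,aihdw] add [rujp,gyqps,mlw] -> 13 lines: bogm yjde rujp gyqps mlw pmbjv zhjx qsdiz uumo npmc lmp bzw lpo
Final line 3: rujp

Answer: rujp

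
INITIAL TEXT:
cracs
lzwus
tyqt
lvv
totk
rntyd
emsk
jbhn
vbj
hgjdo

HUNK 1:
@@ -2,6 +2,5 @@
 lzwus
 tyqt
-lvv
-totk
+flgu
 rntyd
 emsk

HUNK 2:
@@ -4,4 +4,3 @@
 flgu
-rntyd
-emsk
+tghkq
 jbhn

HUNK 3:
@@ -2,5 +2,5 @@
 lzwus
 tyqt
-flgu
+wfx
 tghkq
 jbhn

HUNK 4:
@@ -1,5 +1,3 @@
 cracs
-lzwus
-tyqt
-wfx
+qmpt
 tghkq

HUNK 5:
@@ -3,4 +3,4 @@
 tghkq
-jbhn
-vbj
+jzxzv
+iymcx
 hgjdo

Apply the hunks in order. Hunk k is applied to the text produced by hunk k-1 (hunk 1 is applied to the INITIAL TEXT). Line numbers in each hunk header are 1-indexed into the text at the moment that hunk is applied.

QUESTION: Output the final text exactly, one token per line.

Hunk 1: at line 2 remove [lvv,totk] add [flgu] -> 9 lines: cracs lzwus tyqt flgu rntyd emsk jbhn vbj hgjdo
Hunk 2: at line 4 remove [rntyd,emsk] add [tghkq] -> 8 lines: cracs lzwus tyqt flgu tghkq jbhn vbj hgjdo
Hunk 3: at line 2 remove [flgu] add [wfx] -> 8 lines: cracs lzwus tyqt wfx tghkq jbhn vbj hgjdo
Hunk 4: at line 1 remove [lzwus,tyqt,wfx] add [qmpt] -> 6 lines: cracs qmpt tghkq jbhn vbj hgjdo
Hunk 5: at line 3 remove [jbhn,vbj] add [jzxzv,iymcx] -> 6 lines: cracs qmpt tghkq jzxzv iymcx hgjdo

Answer: cracs
qmpt
tghkq
jzxzv
iymcx
hgjdo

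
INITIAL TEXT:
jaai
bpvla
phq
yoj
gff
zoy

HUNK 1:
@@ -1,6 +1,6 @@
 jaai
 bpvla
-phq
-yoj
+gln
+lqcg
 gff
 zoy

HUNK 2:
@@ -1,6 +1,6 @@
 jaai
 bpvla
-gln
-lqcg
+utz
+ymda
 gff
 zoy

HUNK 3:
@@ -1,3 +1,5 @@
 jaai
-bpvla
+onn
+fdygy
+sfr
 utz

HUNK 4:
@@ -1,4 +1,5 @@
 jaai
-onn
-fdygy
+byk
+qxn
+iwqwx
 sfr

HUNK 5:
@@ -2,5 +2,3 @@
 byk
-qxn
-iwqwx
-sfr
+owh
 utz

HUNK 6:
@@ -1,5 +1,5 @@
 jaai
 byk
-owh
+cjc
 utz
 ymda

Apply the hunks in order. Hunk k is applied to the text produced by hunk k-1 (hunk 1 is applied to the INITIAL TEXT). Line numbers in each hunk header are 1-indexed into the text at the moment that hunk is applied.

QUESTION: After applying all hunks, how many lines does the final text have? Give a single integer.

Answer: 7

Derivation:
Hunk 1: at line 1 remove [phq,yoj] add [gln,lqcg] -> 6 lines: jaai bpvla gln lqcg gff zoy
Hunk 2: at line 1 remove [gln,lqcg] add [utz,ymda] -> 6 lines: jaai bpvla utz ymda gff zoy
Hunk 3: at line 1 remove [bpvla] add [onn,fdygy,sfr] -> 8 lines: jaai onn fdygy sfr utz ymda gff zoy
Hunk 4: at line 1 remove [onn,fdygy] add [byk,qxn,iwqwx] -> 9 lines: jaai byk qxn iwqwx sfr utz ymda gff zoy
Hunk 5: at line 2 remove [qxn,iwqwx,sfr] add [owh] -> 7 lines: jaai byk owh utz ymda gff zoy
Hunk 6: at line 1 remove [owh] add [cjc] -> 7 lines: jaai byk cjc utz ymda gff zoy
Final line count: 7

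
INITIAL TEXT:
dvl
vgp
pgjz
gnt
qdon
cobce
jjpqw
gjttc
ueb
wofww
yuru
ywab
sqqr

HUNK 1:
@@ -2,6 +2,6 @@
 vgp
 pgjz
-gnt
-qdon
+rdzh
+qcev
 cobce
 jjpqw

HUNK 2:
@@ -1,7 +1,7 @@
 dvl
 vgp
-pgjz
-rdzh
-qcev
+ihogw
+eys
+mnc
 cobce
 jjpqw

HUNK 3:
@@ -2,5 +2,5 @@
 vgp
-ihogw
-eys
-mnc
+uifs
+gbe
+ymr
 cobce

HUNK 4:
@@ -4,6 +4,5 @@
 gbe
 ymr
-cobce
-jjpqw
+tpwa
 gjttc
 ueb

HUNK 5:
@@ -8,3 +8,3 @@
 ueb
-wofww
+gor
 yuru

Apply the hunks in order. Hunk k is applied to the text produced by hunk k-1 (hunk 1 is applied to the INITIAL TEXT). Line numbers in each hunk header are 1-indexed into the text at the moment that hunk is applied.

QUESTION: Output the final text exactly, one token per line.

Hunk 1: at line 2 remove [gnt,qdon] add [rdzh,qcev] -> 13 lines: dvl vgp pgjz rdzh qcev cobce jjpqw gjttc ueb wofww yuru ywab sqqr
Hunk 2: at line 1 remove [pgjz,rdzh,qcev] add [ihogw,eys,mnc] -> 13 lines: dvl vgp ihogw eys mnc cobce jjpqw gjttc ueb wofww yuru ywab sqqr
Hunk 3: at line 2 remove [ihogw,eys,mnc] add [uifs,gbe,ymr] -> 13 lines: dvl vgp uifs gbe ymr cobce jjpqw gjttc ueb wofww yuru ywab sqqr
Hunk 4: at line 4 remove [cobce,jjpqw] add [tpwa] -> 12 lines: dvl vgp uifs gbe ymr tpwa gjttc ueb wofww yuru ywab sqqr
Hunk 5: at line 8 remove [wofww] add [gor] -> 12 lines: dvl vgp uifs gbe ymr tpwa gjttc ueb gor yuru ywab sqqr

Answer: dvl
vgp
uifs
gbe
ymr
tpwa
gjttc
ueb
gor
yuru
ywab
sqqr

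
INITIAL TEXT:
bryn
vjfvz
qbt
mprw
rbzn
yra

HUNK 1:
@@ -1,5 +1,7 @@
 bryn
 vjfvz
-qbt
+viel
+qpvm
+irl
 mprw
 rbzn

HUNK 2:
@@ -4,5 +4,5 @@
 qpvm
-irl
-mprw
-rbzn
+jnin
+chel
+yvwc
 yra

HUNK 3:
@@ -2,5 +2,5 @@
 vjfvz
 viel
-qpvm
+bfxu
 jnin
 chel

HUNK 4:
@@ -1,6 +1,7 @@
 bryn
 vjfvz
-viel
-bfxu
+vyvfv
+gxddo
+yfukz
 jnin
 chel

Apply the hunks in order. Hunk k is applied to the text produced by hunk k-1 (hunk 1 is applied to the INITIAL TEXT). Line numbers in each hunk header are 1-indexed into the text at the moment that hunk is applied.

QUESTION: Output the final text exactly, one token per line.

Answer: bryn
vjfvz
vyvfv
gxddo
yfukz
jnin
chel
yvwc
yra

Derivation:
Hunk 1: at line 1 remove [qbt] add [viel,qpvm,irl] -> 8 lines: bryn vjfvz viel qpvm irl mprw rbzn yra
Hunk 2: at line 4 remove [irl,mprw,rbzn] add [jnin,chel,yvwc] -> 8 lines: bryn vjfvz viel qpvm jnin chel yvwc yra
Hunk 3: at line 2 remove [qpvm] add [bfxu] -> 8 lines: bryn vjfvz viel bfxu jnin chel yvwc yra
Hunk 4: at line 1 remove [viel,bfxu] add [vyvfv,gxddo,yfukz] -> 9 lines: bryn vjfvz vyvfv gxddo yfukz jnin chel yvwc yra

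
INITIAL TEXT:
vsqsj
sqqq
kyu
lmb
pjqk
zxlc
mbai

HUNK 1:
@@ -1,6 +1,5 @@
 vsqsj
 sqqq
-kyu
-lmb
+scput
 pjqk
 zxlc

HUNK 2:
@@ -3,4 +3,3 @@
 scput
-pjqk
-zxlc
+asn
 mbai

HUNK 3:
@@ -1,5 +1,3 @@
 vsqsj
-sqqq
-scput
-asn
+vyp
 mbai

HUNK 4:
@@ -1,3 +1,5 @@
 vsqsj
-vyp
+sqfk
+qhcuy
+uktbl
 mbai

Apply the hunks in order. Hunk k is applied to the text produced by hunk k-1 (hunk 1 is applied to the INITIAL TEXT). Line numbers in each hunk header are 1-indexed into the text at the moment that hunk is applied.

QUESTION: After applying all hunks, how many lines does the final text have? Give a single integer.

Answer: 5

Derivation:
Hunk 1: at line 1 remove [kyu,lmb] add [scput] -> 6 lines: vsqsj sqqq scput pjqk zxlc mbai
Hunk 2: at line 3 remove [pjqk,zxlc] add [asn] -> 5 lines: vsqsj sqqq scput asn mbai
Hunk 3: at line 1 remove [sqqq,scput,asn] add [vyp] -> 3 lines: vsqsj vyp mbai
Hunk 4: at line 1 remove [vyp] add [sqfk,qhcuy,uktbl] -> 5 lines: vsqsj sqfk qhcuy uktbl mbai
Final line count: 5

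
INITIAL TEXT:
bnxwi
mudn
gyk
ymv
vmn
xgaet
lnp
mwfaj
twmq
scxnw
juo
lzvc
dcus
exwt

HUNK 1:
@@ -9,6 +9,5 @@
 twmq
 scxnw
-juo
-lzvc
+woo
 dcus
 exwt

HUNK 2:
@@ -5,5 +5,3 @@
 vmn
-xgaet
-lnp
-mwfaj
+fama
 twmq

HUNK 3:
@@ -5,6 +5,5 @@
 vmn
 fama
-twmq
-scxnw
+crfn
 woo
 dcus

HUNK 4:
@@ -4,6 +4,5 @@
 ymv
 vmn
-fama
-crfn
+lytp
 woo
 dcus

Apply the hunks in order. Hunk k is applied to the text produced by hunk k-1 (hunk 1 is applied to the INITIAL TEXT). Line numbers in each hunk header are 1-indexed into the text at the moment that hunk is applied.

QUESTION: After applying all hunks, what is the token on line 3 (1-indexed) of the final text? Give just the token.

Answer: gyk

Derivation:
Hunk 1: at line 9 remove [juo,lzvc] add [woo] -> 13 lines: bnxwi mudn gyk ymv vmn xgaet lnp mwfaj twmq scxnw woo dcus exwt
Hunk 2: at line 5 remove [xgaet,lnp,mwfaj] add [fama] -> 11 lines: bnxwi mudn gyk ymv vmn fama twmq scxnw woo dcus exwt
Hunk 3: at line 5 remove [twmq,scxnw] add [crfn] -> 10 lines: bnxwi mudn gyk ymv vmn fama crfn woo dcus exwt
Hunk 4: at line 4 remove [fama,crfn] add [lytp] -> 9 lines: bnxwi mudn gyk ymv vmn lytp woo dcus exwt
Final line 3: gyk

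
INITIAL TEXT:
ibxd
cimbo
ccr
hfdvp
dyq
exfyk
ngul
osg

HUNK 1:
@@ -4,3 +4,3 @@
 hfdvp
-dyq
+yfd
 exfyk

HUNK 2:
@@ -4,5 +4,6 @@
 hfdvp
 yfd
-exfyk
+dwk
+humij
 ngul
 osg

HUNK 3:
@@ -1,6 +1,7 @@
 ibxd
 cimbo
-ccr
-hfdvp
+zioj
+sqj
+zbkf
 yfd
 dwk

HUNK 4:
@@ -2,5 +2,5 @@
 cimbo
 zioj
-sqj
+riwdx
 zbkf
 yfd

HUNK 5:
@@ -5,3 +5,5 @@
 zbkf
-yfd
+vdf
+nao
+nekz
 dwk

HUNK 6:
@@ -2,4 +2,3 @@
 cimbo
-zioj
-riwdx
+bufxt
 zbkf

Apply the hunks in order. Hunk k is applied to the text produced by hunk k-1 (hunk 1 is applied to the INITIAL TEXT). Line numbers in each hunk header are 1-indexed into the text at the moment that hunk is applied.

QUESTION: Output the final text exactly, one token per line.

Answer: ibxd
cimbo
bufxt
zbkf
vdf
nao
nekz
dwk
humij
ngul
osg

Derivation:
Hunk 1: at line 4 remove [dyq] add [yfd] -> 8 lines: ibxd cimbo ccr hfdvp yfd exfyk ngul osg
Hunk 2: at line 4 remove [exfyk] add [dwk,humij] -> 9 lines: ibxd cimbo ccr hfdvp yfd dwk humij ngul osg
Hunk 3: at line 1 remove [ccr,hfdvp] add [zioj,sqj,zbkf] -> 10 lines: ibxd cimbo zioj sqj zbkf yfd dwk humij ngul osg
Hunk 4: at line 2 remove [sqj] add [riwdx] -> 10 lines: ibxd cimbo zioj riwdx zbkf yfd dwk humij ngul osg
Hunk 5: at line 5 remove [yfd] add [vdf,nao,nekz] -> 12 lines: ibxd cimbo zioj riwdx zbkf vdf nao nekz dwk humij ngul osg
Hunk 6: at line 2 remove [zioj,riwdx] add [bufxt] -> 11 lines: ibxd cimbo bufxt zbkf vdf nao nekz dwk humij ngul osg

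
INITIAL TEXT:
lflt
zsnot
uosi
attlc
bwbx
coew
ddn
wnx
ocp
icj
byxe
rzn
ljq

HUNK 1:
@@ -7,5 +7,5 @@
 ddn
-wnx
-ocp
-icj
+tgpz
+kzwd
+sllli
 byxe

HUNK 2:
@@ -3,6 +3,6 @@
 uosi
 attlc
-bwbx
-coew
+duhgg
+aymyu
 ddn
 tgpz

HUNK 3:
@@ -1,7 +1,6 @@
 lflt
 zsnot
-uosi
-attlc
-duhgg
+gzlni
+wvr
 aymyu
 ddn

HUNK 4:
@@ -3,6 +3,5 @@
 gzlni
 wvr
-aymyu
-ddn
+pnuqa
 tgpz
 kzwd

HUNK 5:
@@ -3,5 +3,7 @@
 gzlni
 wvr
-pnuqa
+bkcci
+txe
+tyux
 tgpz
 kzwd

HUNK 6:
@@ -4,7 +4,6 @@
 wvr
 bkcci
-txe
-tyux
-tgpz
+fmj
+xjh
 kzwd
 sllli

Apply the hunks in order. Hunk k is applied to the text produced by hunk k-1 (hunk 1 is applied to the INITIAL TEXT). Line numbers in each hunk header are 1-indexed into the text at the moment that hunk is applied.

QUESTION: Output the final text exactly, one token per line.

Hunk 1: at line 7 remove [wnx,ocp,icj] add [tgpz,kzwd,sllli] -> 13 lines: lflt zsnot uosi attlc bwbx coew ddn tgpz kzwd sllli byxe rzn ljq
Hunk 2: at line 3 remove [bwbx,coew] add [duhgg,aymyu] -> 13 lines: lflt zsnot uosi attlc duhgg aymyu ddn tgpz kzwd sllli byxe rzn ljq
Hunk 3: at line 1 remove [uosi,attlc,duhgg] add [gzlni,wvr] -> 12 lines: lflt zsnot gzlni wvr aymyu ddn tgpz kzwd sllli byxe rzn ljq
Hunk 4: at line 3 remove [aymyu,ddn] add [pnuqa] -> 11 lines: lflt zsnot gzlni wvr pnuqa tgpz kzwd sllli byxe rzn ljq
Hunk 5: at line 3 remove [pnuqa] add [bkcci,txe,tyux] -> 13 lines: lflt zsnot gzlni wvr bkcci txe tyux tgpz kzwd sllli byxe rzn ljq
Hunk 6: at line 4 remove [txe,tyux,tgpz] add [fmj,xjh] -> 12 lines: lflt zsnot gzlni wvr bkcci fmj xjh kzwd sllli byxe rzn ljq

Answer: lflt
zsnot
gzlni
wvr
bkcci
fmj
xjh
kzwd
sllli
byxe
rzn
ljq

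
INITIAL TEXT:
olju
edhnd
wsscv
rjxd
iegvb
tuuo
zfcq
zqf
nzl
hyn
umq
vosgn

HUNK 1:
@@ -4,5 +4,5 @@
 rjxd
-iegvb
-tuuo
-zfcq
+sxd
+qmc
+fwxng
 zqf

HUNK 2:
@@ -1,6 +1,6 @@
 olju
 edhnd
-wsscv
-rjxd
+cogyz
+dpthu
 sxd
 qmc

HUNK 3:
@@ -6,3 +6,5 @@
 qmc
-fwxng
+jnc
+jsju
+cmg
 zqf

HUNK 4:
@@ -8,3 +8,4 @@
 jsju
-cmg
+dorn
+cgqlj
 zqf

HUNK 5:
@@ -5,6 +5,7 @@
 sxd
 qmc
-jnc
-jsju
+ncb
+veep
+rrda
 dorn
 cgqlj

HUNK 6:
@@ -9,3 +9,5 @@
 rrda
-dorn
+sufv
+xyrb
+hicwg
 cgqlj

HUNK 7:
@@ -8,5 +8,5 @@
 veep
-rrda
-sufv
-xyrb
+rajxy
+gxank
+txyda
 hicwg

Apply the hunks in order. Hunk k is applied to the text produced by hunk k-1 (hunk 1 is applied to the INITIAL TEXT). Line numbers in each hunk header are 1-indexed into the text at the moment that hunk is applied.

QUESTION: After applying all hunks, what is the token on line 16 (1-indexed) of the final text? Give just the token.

Hunk 1: at line 4 remove [iegvb,tuuo,zfcq] add [sxd,qmc,fwxng] -> 12 lines: olju edhnd wsscv rjxd sxd qmc fwxng zqf nzl hyn umq vosgn
Hunk 2: at line 1 remove [wsscv,rjxd] add [cogyz,dpthu] -> 12 lines: olju edhnd cogyz dpthu sxd qmc fwxng zqf nzl hyn umq vosgn
Hunk 3: at line 6 remove [fwxng] add [jnc,jsju,cmg] -> 14 lines: olju edhnd cogyz dpthu sxd qmc jnc jsju cmg zqf nzl hyn umq vosgn
Hunk 4: at line 8 remove [cmg] add [dorn,cgqlj] -> 15 lines: olju edhnd cogyz dpthu sxd qmc jnc jsju dorn cgqlj zqf nzl hyn umq vosgn
Hunk 5: at line 5 remove [jnc,jsju] add [ncb,veep,rrda] -> 16 lines: olju edhnd cogyz dpthu sxd qmc ncb veep rrda dorn cgqlj zqf nzl hyn umq vosgn
Hunk 6: at line 9 remove [dorn] add [sufv,xyrb,hicwg] -> 18 lines: olju edhnd cogyz dpthu sxd qmc ncb veep rrda sufv xyrb hicwg cgqlj zqf nzl hyn umq vosgn
Hunk 7: at line 8 remove [rrda,sufv,xyrb] add [rajxy,gxank,txyda] -> 18 lines: olju edhnd cogyz dpthu sxd qmc ncb veep rajxy gxank txyda hicwg cgqlj zqf nzl hyn umq vosgn
Final line 16: hyn

Answer: hyn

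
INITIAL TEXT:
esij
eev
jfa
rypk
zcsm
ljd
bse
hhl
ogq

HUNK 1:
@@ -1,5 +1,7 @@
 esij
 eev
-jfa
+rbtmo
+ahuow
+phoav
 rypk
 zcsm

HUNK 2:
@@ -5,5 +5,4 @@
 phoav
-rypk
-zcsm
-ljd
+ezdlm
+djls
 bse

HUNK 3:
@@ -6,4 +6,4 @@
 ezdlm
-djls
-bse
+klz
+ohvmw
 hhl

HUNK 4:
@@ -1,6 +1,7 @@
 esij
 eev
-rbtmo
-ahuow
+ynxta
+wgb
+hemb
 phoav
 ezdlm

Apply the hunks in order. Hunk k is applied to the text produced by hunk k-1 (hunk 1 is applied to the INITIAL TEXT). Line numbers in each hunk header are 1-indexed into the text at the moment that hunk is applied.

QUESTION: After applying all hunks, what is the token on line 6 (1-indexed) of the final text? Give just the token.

Answer: phoav

Derivation:
Hunk 1: at line 1 remove [jfa] add [rbtmo,ahuow,phoav] -> 11 lines: esij eev rbtmo ahuow phoav rypk zcsm ljd bse hhl ogq
Hunk 2: at line 5 remove [rypk,zcsm,ljd] add [ezdlm,djls] -> 10 lines: esij eev rbtmo ahuow phoav ezdlm djls bse hhl ogq
Hunk 3: at line 6 remove [djls,bse] add [klz,ohvmw] -> 10 lines: esij eev rbtmo ahuow phoav ezdlm klz ohvmw hhl ogq
Hunk 4: at line 1 remove [rbtmo,ahuow] add [ynxta,wgb,hemb] -> 11 lines: esij eev ynxta wgb hemb phoav ezdlm klz ohvmw hhl ogq
Final line 6: phoav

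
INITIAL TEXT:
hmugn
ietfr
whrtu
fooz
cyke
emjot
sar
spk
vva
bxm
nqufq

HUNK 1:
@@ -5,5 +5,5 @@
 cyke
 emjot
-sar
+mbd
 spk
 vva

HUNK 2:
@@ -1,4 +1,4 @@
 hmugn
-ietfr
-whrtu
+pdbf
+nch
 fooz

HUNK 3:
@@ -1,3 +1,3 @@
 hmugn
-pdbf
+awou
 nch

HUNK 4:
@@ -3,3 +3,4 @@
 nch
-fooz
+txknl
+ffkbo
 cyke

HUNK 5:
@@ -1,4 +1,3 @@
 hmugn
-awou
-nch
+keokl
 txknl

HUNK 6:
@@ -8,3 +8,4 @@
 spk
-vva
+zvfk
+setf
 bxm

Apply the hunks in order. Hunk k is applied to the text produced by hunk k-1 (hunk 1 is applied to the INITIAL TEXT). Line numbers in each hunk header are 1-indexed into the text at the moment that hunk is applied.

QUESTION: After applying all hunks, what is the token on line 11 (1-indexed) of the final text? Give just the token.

Hunk 1: at line 5 remove [sar] add [mbd] -> 11 lines: hmugn ietfr whrtu fooz cyke emjot mbd spk vva bxm nqufq
Hunk 2: at line 1 remove [ietfr,whrtu] add [pdbf,nch] -> 11 lines: hmugn pdbf nch fooz cyke emjot mbd spk vva bxm nqufq
Hunk 3: at line 1 remove [pdbf] add [awou] -> 11 lines: hmugn awou nch fooz cyke emjot mbd spk vva bxm nqufq
Hunk 4: at line 3 remove [fooz] add [txknl,ffkbo] -> 12 lines: hmugn awou nch txknl ffkbo cyke emjot mbd spk vva bxm nqufq
Hunk 5: at line 1 remove [awou,nch] add [keokl] -> 11 lines: hmugn keokl txknl ffkbo cyke emjot mbd spk vva bxm nqufq
Hunk 6: at line 8 remove [vva] add [zvfk,setf] -> 12 lines: hmugn keokl txknl ffkbo cyke emjot mbd spk zvfk setf bxm nqufq
Final line 11: bxm

Answer: bxm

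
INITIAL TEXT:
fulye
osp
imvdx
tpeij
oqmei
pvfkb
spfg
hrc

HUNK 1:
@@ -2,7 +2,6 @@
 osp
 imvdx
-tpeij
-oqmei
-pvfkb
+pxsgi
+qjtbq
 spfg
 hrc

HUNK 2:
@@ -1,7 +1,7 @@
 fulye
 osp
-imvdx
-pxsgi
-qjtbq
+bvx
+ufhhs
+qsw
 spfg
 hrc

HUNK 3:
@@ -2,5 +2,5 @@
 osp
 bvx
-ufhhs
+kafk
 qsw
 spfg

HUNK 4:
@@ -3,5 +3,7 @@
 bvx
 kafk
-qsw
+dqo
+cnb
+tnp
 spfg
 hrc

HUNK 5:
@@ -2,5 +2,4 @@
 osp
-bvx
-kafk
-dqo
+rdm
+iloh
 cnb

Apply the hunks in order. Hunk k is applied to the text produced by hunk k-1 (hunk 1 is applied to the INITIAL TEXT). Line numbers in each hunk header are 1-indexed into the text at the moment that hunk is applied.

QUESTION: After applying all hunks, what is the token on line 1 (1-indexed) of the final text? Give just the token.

Answer: fulye

Derivation:
Hunk 1: at line 2 remove [tpeij,oqmei,pvfkb] add [pxsgi,qjtbq] -> 7 lines: fulye osp imvdx pxsgi qjtbq spfg hrc
Hunk 2: at line 1 remove [imvdx,pxsgi,qjtbq] add [bvx,ufhhs,qsw] -> 7 lines: fulye osp bvx ufhhs qsw spfg hrc
Hunk 3: at line 2 remove [ufhhs] add [kafk] -> 7 lines: fulye osp bvx kafk qsw spfg hrc
Hunk 4: at line 3 remove [qsw] add [dqo,cnb,tnp] -> 9 lines: fulye osp bvx kafk dqo cnb tnp spfg hrc
Hunk 5: at line 2 remove [bvx,kafk,dqo] add [rdm,iloh] -> 8 lines: fulye osp rdm iloh cnb tnp spfg hrc
Final line 1: fulye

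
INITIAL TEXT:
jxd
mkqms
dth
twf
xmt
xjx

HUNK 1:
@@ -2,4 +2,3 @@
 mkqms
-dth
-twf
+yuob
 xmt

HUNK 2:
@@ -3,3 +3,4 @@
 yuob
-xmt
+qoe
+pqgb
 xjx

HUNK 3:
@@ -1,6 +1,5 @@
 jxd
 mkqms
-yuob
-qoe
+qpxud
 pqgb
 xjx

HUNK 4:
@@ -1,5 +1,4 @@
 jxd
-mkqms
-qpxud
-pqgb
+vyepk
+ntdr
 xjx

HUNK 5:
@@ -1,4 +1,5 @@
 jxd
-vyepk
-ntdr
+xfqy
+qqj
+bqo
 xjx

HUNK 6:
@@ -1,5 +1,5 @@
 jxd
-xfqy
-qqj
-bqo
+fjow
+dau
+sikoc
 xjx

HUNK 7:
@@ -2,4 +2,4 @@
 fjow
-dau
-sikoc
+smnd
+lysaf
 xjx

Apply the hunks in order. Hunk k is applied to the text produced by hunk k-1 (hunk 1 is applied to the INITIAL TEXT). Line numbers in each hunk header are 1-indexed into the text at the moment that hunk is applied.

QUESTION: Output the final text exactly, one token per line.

Answer: jxd
fjow
smnd
lysaf
xjx

Derivation:
Hunk 1: at line 2 remove [dth,twf] add [yuob] -> 5 lines: jxd mkqms yuob xmt xjx
Hunk 2: at line 3 remove [xmt] add [qoe,pqgb] -> 6 lines: jxd mkqms yuob qoe pqgb xjx
Hunk 3: at line 1 remove [yuob,qoe] add [qpxud] -> 5 lines: jxd mkqms qpxud pqgb xjx
Hunk 4: at line 1 remove [mkqms,qpxud,pqgb] add [vyepk,ntdr] -> 4 lines: jxd vyepk ntdr xjx
Hunk 5: at line 1 remove [vyepk,ntdr] add [xfqy,qqj,bqo] -> 5 lines: jxd xfqy qqj bqo xjx
Hunk 6: at line 1 remove [xfqy,qqj,bqo] add [fjow,dau,sikoc] -> 5 lines: jxd fjow dau sikoc xjx
Hunk 7: at line 2 remove [dau,sikoc] add [smnd,lysaf] -> 5 lines: jxd fjow smnd lysaf xjx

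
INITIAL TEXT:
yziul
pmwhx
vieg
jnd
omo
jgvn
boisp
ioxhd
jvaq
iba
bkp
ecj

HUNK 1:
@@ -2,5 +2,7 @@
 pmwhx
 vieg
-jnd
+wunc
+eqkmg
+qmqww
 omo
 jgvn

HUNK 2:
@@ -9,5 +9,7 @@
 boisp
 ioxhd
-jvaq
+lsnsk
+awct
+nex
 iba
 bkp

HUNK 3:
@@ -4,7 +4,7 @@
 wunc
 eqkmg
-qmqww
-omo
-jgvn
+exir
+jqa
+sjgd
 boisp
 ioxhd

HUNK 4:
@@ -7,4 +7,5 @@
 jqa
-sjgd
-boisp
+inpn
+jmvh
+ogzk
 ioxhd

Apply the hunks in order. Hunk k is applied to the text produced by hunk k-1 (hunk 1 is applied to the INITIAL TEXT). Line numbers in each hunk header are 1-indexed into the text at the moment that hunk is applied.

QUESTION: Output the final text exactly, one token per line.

Hunk 1: at line 2 remove [jnd] add [wunc,eqkmg,qmqww] -> 14 lines: yziul pmwhx vieg wunc eqkmg qmqww omo jgvn boisp ioxhd jvaq iba bkp ecj
Hunk 2: at line 9 remove [jvaq] add [lsnsk,awct,nex] -> 16 lines: yziul pmwhx vieg wunc eqkmg qmqww omo jgvn boisp ioxhd lsnsk awct nex iba bkp ecj
Hunk 3: at line 4 remove [qmqww,omo,jgvn] add [exir,jqa,sjgd] -> 16 lines: yziul pmwhx vieg wunc eqkmg exir jqa sjgd boisp ioxhd lsnsk awct nex iba bkp ecj
Hunk 4: at line 7 remove [sjgd,boisp] add [inpn,jmvh,ogzk] -> 17 lines: yziul pmwhx vieg wunc eqkmg exir jqa inpn jmvh ogzk ioxhd lsnsk awct nex iba bkp ecj

Answer: yziul
pmwhx
vieg
wunc
eqkmg
exir
jqa
inpn
jmvh
ogzk
ioxhd
lsnsk
awct
nex
iba
bkp
ecj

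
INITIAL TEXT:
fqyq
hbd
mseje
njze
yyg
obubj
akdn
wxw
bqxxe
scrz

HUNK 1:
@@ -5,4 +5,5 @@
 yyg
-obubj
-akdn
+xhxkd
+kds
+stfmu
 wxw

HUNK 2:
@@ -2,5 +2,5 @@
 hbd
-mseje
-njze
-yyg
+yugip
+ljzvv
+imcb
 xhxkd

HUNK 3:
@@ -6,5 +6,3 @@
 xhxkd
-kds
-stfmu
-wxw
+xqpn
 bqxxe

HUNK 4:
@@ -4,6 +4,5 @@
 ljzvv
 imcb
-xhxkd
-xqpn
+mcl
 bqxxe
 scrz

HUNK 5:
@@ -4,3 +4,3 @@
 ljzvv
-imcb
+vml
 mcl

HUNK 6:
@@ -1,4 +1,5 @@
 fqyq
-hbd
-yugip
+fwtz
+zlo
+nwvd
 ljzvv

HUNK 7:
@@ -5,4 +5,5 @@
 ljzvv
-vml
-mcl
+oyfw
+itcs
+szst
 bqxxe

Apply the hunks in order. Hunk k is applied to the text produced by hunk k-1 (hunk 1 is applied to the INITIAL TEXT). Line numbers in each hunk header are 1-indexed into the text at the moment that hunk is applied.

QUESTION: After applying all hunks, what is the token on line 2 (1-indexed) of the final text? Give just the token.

Answer: fwtz

Derivation:
Hunk 1: at line 5 remove [obubj,akdn] add [xhxkd,kds,stfmu] -> 11 lines: fqyq hbd mseje njze yyg xhxkd kds stfmu wxw bqxxe scrz
Hunk 2: at line 2 remove [mseje,njze,yyg] add [yugip,ljzvv,imcb] -> 11 lines: fqyq hbd yugip ljzvv imcb xhxkd kds stfmu wxw bqxxe scrz
Hunk 3: at line 6 remove [kds,stfmu,wxw] add [xqpn] -> 9 lines: fqyq hbd yugip ljzvv imcb xhxkd xqpn bqxxe scrz
Hunk 4: at line 4 remove [xhxkd,xqpn] add [mcl] -> 8 lines: fqyq hbd yugip ljzvv imcb mcl bqxxe scrz
Hunk 5: at line 4 remove [imcb] add [vml] -> 8 lines: fqyq hbd yugip ljzvv vml mcl bqxxe scrz
Hunk 6: at line 1 remove [hbd,yugip] add [fwtz,zlo,nwvd] -> 9 lines: fqyq fwtz zlo nwvd ljzvv vml mcl bqxxe scrz
Hunk 7: at line 5 remove [vml,mcl] add [oyfw,itcs,szst] -> 10 lines: fqyq fwtz zlo nwvd ljzvv oyfw itcs szst bqxxe scrz
Final line 2: fwtz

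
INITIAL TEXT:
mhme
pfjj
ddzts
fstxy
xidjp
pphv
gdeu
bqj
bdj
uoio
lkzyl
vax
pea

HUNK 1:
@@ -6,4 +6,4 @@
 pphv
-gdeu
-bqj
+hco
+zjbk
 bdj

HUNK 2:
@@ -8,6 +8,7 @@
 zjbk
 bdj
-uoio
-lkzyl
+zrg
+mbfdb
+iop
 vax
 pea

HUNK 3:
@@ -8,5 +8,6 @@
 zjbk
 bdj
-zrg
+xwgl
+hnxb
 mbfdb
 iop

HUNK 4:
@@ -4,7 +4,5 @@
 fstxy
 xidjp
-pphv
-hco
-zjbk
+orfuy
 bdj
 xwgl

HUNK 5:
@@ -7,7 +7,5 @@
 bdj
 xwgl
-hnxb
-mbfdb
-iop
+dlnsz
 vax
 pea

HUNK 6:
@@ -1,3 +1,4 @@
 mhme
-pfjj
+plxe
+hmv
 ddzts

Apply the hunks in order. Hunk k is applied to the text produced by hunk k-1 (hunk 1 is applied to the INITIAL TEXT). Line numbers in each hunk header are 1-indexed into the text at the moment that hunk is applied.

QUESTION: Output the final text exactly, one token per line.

Answer: mhme
plxe
hmv
ddzts
fstxy
xidjp
orfuy
bdj
xwgl
dlnsz
vax
pea

Derivation:
Hunk 1: at line 6 remove [gdeu,bqj] add [hco,zjbk] -> 13 lines: mhme pfjj ddzts fstxy xidjp pphv hco zjbk bdj uoio lkzyl vax pea
Hunk 2: at line 8 remove [uoio,lkzyl] add [zrg,mbfdb,iop] -> 14 lines: mhme pfjj ddzts fstxy xidjp pphv hco zjbk bdj zrg mbfdb iop vax pea
Hunk 3: at line 8 remove [zrg] add [xwgl,hnxb] -> 15 lines: mhme pfjj ddzts fstxy xidjp pphv hco zjbk bdj xwgl hnxb mbfdb iop vax pea
Hunk 4: at line 4 remove [pphv,hco,zjbk] add [orfuy] -> 13 lines: mhme pfjj ddzts fstxy xidjp orfuy bdj xwgl hnxb mbfdb iop vax pea
Hunk 5: at line 7 remove [hnxb,mbfdb,iop] add [dlnsz] -> 11 lines: mhme pfjj ddzts fstxy xidjp orfuy bdj xwgl dlnsz vax pea
Hunk 6: at line 1 remove [pfjj] add [plxe,hmv] -> 12 lines: mhme plxe hmv ddzts fstxy xidjp orfuy bdj xwgl dlnsz vax pea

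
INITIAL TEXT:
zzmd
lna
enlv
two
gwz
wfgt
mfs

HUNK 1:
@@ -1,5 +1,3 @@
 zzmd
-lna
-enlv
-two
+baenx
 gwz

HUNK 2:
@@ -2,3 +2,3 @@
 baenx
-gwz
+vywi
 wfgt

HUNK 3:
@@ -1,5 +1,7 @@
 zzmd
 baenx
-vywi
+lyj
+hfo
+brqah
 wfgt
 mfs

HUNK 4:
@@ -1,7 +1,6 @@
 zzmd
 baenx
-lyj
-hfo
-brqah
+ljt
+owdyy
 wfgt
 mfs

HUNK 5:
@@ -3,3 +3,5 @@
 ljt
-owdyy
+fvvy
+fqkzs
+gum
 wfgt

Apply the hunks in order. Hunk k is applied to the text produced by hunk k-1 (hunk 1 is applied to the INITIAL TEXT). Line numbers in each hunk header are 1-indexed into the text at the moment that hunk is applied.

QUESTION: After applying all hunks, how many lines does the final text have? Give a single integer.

Hunk 1: at line 1 remove [lna,enlv,two] add [baenx] -> 5 lines: zzmd baenx gwz wfgt mfs
Hunk 2: at line 2 remove [gwz] add [vywi] -> 5 lines: zzmd baenx vywi wfgt mfs
Hunk 3: at line 1 remove [vywi] add [lyj,hfo,brqah] -> 7 lines: zzmd baenx lyj hfo brqah wfgt mfs
Hunk 4: at line 1 remove [lyj,hfo,brqah] add [ljt,owdyy] -> 6 lines: zzmd baenx ljt owdyy wfgt mfs
Hunk 5: at line 3 remove [owdyy] add [fvvy,fqkzs,gum] -> 8 lines: zzmd baenx ljt fvvy fqkzs gum wfgt mfs
Final line count: 8

Answer: 8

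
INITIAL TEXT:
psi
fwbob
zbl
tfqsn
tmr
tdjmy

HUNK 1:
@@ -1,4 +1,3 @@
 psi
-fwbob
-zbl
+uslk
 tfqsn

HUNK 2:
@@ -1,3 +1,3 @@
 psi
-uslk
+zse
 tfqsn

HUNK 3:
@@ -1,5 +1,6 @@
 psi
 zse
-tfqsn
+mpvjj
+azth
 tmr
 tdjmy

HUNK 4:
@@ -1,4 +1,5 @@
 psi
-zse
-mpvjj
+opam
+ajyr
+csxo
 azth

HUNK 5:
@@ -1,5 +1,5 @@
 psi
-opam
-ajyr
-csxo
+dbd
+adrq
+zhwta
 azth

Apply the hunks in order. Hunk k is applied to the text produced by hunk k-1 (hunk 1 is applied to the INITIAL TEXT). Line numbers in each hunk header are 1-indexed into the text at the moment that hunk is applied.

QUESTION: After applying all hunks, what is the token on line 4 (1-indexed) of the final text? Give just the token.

Hunk 1: at line 1 remove [fwbob,zbl] add [uslk] -> 5 lines: psi uslk tfqsn tmr tdjmy
Hunk 2: at line 1 remove [uslk] add [zse] -> 5 lines: psi zse tfqsn tmr tdjmy
Hunk 3: at line 1 remove [tfqsn] add [mpvjj,azth] -> 6 lines: psi zse mpvjj azth tmr tdjmy
Hunk 4: at line 1 remove [zse,mpvjj] add [opam,ajyr,csxo] -> 7 lines: psi opam ajyr csxo azth tmr tdjmy
Hunk 5: at line 1 remove [opam,ajyr,csxo] add [dbd,adrq,zhwta] -> 7 lines: psi dbd adrq zhwta azth tmr tdjmy
Final line 4: zhwta

Answer: zhwta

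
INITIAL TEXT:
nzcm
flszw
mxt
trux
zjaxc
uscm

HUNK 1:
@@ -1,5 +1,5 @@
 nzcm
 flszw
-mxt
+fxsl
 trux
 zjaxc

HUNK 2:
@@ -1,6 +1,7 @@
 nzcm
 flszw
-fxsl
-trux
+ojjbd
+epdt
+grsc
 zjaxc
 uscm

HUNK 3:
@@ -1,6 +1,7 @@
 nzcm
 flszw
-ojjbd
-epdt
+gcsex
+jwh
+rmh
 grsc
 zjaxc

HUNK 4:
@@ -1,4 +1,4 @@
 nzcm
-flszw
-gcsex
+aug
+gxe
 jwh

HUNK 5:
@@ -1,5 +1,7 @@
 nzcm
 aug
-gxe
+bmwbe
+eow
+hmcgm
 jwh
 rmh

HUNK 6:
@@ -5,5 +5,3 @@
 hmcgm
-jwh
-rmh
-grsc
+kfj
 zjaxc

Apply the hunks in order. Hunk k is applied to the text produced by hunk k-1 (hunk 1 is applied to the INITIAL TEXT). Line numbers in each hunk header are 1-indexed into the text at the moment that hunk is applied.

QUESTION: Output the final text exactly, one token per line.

Answer: nzcm
aug
bmwbe
eow
hmcgm
kfj
zjaxc
uscm

Derivation:
Hunk 1: at line 1 remove [mxt] add [fxsl] -> 6 lines: nzcm flszw fxsl trux zjaxc uscm
Hunk 2: at line 1 remove [fxsl,trux] add [ojjbd,epdt,grsc] -> 7 lines: nzcm flszw ojjbd epdt grsc zjaxc uscm
Hunk 3: at line 1 remove [ojjbd,epdt] add [gcsex,jwh,rmh] -> 8 lines: nzcm flszw gcsex jwh rmh grsc zjaxc uscm
Hunk 4: at line 1 remove [flszw,gcsex] add [aug,gxe] -> 8 lines: nzcm aug gxe jwh rmh grsc zjaxc uscm
Hunk 5: at line 1 remove [gxe] add [bmwbe,eow,hmcgm] -> 10 lines: nzcm aug bmwbe eow hmcgm jwh rmh grsc zjaxc uscm
Hunk 6: at line 5 remove [jwh,rmh,grsc] add [kfj] -> 8 lines: nzcm aug bmwbe eow hmcgm kfj zjaxc uscm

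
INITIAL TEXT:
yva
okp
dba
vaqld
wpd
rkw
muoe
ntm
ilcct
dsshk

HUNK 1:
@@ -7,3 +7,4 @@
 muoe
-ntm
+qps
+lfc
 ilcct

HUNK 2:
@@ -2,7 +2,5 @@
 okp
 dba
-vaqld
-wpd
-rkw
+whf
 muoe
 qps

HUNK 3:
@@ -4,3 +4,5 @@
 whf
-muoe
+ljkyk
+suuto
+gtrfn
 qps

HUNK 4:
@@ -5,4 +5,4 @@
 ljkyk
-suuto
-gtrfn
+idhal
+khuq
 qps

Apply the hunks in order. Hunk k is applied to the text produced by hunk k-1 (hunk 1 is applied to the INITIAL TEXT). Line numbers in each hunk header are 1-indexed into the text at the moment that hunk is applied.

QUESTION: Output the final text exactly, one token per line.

Answer: yva
okp
dba
whf
ljkyk
idhal
khuq
qps
lfc
ilcct
dsshk

Derivation:
Hunk 1: at line 7 remove [ntm] add [qps,lfc] -> 11 lines: yva okp dba vaqld wpd rkw muoe qps lfc ilcct dsshk
Hunk 2: at line 2 remove [vaqld,wpd,rkw] add [whf] -> 9 lines: yva okp dba whf muoe qps lfc ilcct dsshk
Hunk 3: at line 4 remove [muoe] add [ljkyk,suuto,gtrfn] -> 11 lines: yva okp dba whf ljkyk suuto gtrfn qps lfc ilcct dsshk
Hunk 4: at line 5 remove [suuto,gtrfn] add [idhal,khuq] -> 11 lines: yva okp dba whf ljkyk idhal khuq qps lfc ilcct dsshk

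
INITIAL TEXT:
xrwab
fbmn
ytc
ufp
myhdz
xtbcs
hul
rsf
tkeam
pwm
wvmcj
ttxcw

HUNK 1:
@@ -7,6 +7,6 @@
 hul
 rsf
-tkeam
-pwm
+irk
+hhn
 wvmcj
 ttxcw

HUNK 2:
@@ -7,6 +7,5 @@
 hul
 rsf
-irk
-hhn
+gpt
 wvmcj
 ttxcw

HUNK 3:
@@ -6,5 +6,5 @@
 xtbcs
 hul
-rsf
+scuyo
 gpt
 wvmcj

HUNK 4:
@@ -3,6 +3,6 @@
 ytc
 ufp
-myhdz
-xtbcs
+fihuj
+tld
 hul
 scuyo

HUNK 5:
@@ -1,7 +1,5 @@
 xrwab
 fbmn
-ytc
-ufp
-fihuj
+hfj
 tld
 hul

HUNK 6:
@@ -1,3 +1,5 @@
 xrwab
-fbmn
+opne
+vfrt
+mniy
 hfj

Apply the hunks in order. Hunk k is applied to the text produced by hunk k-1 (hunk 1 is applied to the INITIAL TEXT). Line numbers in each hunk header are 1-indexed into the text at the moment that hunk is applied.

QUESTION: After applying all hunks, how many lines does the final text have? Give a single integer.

Answer: 11

Derivation:
Hunk 1: at line 7 remove [tkeam,pwm] add [irk,hhn] -> 12 lines: xrwab fbmn ytc ufp myhdz xtbcs hul rsf irk hhn wvmcj ttxcw
Hunk 2: at line 7 remove [irk,hhn] add [gpt] -> 11 lines: xrwab fbmn ytc ufp myhdz xtbcs hul rsf gpt wvmcj ttxcw
Hunk 3: at line 6 remove [rsf] add [scuyo] -> 11 lines: xrwab fbmn ytc ufp myhdz xtbcs hul scuyo gpt wvmcj ttxcw
Hunk 4: at line 3 remove [myhdz,xtbcs] add [fihuj,tld] -> 11 lines: xrwab fbmn ytc ufp fihuj tld hul scuyo gpt wvmcj ttxcw
Hunk 5: at line 1 remove [ytc,ufp,fihuj] add [hfj] -> 9 lines: xrwab fbmn hfj tld hul scuyo gpt wvmcj ttxcw
Hunk 6: at line 1 remove [fbmn] add [opne,vfrt,mniy] -> 11 lines: xrwab opne vfrt mniy hfj tld hul scuyo gpt wvmcj ttxcw
Final line count: 11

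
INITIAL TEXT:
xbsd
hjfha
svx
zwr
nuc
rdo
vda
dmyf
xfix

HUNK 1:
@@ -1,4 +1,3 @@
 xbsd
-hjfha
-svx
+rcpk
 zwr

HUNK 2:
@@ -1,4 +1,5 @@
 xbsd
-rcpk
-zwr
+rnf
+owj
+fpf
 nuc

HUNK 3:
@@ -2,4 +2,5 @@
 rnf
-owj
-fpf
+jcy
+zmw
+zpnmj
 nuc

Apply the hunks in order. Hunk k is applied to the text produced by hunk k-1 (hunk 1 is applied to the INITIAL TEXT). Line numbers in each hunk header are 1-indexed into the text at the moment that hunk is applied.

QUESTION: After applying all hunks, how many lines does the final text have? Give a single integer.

Answer: 10

Derivation:
Hunk 1: at line 1 remove [hjfha,svx] add [rcpk] -> 8 lines: xbsd rcpk zwr nuc rdo vda dmyf xfix
Hunk 2: at line 1 remove [rcpk,zwr] add [rnf,owj,fpf] -> 9 lines: xbsd rnf owj fpf nuc rdo vda dmyf xfix
Hunk 3: at line 2 remove [owj,fpf] add [jcy,zmw,zpnmj] -> 10 lines: xbsd rnf jcy zmw zpnmj nuc rdo vda dmyf xfix
Final line count: 10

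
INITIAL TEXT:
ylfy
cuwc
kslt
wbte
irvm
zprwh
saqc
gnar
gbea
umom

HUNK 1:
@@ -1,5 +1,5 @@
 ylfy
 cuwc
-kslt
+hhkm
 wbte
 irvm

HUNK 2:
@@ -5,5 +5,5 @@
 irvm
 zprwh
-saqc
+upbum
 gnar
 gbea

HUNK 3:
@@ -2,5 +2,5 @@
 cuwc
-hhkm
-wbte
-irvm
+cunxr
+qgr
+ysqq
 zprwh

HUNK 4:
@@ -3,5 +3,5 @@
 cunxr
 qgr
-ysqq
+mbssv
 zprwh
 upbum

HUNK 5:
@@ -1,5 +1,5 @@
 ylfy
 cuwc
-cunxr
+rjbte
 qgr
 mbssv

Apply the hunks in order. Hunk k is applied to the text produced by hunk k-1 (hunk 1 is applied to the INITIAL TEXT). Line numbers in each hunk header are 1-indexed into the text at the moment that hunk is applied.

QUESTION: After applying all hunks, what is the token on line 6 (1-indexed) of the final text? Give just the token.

Hunk 1: at line 1 remove [kslt] add [hhkm] -> 10 lines: ylfy cuwc hhkm wbte irvm zprwh saqc gnar gbea umom
Hunk 2: at line 5 remove [saqc] add [upbum] -> 10 lines: ylfy cuwc hhkm wbte irvm zprwh upbum gnar gbea umom
Hunk 3: at line 2 remove [hhkm,wbte,irvm] add [cunxr,qgr,ysqq] -> 10 lines: ylfy cuwc cunxr qgr ysqq zprwh upbum gnar gbea umom
Hunk 4: at line 3 remove [ysqq] add [mbssv] -> 10 lines: ylfy cuwc cunxr qgr mbssv zprwh upbum gnar gbea umom
Hunk 5: at line 1 remove [cunxr] add [rjbte] -> 10 lines: ylfy cuwc rjbte qgr mbssv zprwh upbum gnar gbea umom
Final line 6: zprwh

Answer: zprwh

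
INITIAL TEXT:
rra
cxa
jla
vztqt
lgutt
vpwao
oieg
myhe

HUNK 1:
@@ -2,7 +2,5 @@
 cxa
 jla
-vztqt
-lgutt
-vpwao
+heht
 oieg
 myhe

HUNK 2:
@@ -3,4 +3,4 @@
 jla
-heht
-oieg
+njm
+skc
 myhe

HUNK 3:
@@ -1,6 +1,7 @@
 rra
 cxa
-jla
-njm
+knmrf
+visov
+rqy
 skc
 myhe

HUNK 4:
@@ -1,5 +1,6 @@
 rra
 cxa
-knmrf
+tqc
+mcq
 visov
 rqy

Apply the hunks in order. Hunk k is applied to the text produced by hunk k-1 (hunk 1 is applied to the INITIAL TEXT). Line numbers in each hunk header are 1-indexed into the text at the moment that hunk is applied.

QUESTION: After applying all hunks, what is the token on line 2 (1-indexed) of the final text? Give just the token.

Answer: cxa

Derivation:
Hunk 1: at line 2 remove [vztqt,lgutt,vpwao] add [heht] -> 6 lines: rra cxa jla heht oieg myhe
Hunk 2: at line 3 remove [heht,oieg] add [njm,skc] -> 6 lines: rra cxa jla njm skc myhe
Hunk 3: at line 1 remove [jla,njm] add [knmrf,visov,rqy] -> 7 lines: rra cxa knmrf visov rqy skc myhe
Hunk 4: at line 1 remove [knmrf] add [tqc,mcq] -> 8 lines: rra cxa tqc mcq visov rqy skc myhe
Final line 2: cxa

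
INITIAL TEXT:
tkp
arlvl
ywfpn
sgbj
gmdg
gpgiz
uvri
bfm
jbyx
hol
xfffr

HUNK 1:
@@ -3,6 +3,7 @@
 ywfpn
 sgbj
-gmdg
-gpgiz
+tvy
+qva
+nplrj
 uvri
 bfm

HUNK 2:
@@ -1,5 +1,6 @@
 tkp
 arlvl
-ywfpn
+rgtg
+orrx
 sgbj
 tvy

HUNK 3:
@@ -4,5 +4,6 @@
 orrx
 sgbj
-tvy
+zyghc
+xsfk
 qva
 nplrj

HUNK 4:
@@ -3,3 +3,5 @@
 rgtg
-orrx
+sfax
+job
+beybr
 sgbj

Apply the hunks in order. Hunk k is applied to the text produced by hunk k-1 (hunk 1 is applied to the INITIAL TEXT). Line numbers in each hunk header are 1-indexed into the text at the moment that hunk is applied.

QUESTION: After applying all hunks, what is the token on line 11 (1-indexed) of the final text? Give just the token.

Hunk 1: at line 3 remove [gmdg,gpgiz] add [tvy,qva,nplrj] -> 12 lines: tkp arlvl ywfpn sgbj tvy qva nplrj uvri bfm jbyx hol xfffr
Hunk 2: at line 1 remove [ywfpn] add [rgtg,orrx] -> 13 lines: tkp arlvl rgtg orrx sgbj tvy qva nplrj uvri bfm jbyx hol xfffr
Hunk 3: at line 4 remove [tvy] add [zyghc,xsfk] -> 14 lines: tkp arlvl rgtg orrx sgbj zyghc xsfk qva nplrj uvri bfm jbyx hol xfffr
Hunk 4: at line 3 remove [orrx] add [sfax,job,beybr] -> 16 lines: tkp arlvl rgtg sfax job beybr sgbj zyghc xsfk qva nplrj uvri bfm jbyx hol xfffr
Final line 11: nplrj

Answer: nplrj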